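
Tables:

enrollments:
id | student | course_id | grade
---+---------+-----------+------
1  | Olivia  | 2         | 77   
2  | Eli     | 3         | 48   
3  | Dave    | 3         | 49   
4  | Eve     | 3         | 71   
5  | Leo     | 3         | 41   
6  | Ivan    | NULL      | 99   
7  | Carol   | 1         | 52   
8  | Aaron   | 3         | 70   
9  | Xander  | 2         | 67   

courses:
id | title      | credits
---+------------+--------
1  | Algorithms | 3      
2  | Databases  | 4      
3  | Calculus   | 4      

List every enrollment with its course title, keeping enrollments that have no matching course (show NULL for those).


LEFT JOIN keeps every row from enrollments (the left table); where course_id has no match in courses, the course columns become NULL. Walk through each enrollment:
  - enrollment 1 (Olivia): course_id=2 -> matches Databases
  - enrollment 2 (Eli): course_id=3 -> matches Calculus
  - enrollment 3 (Dave): course_id=3 -> matches Calculus
  - enrollment 4 (Eve): course_id=3 -> matches Calculus
  - enrollment 5 (Leo): course_id=3 -> matches Calculus
  - enrollment 6 (Ivan): course_id=NULL, no match -> kept with NULL
  - enrollment 7 (Carol): course_id=1 -> matches Algorithms
  - enrollment 8 (Aaron): course_id=3 -> matches Calculus
  - enrollment 9 (Xander): course_id=2 -> matches Databases
All 9 rows appear; 1 has NULL course.

SQL:
SELECT a.student, b.title AS course
FROM enrollments a
LEFT JOIN courses b ON a.course_id = b.id

Result:
student | course    
--------+-----------
Olivia  | Databases 
Eli     | Calculus  
Dave    | Calculus  
Eve     | Calculus  
Leo     | Calculus  
Ivan    | NULL      
Carol   | Algorithms
Aaron   | Calculus  
Xander  | Databases 


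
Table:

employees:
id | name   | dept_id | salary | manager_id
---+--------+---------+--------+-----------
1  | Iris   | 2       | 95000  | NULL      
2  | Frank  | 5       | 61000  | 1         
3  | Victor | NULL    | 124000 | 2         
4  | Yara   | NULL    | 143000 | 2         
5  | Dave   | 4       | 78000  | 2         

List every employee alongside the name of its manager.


This is a self-join: employees is joined to a second copy of itself, matching each row's manager_id to another row's id. Use LEFT JOIN so rows with manager_id=NULL are kept.
  - employee 1 (Iris): manager_id=NULL -> NULL
  - employee 2 (Frank): manager_id=1 -> Iris
  - employee 3 (Victor): manager_id=2 -> Frank
  - employee 4 (Yara): manager_id=2 -> Frank
  - employee 5 (Dave): manager_id=2 -> Frank

SQL:
SELECT a.name AS item, b.name AS manager
FROM employees a
LEFT JOIN employees b ON a.manager_id = b.id

Result:
item   | manager
-------+--------
Iris   | NULL   
Frank  | Iris   
Victor | Frank  
Yara   | Frank  
Dave   | Frank  


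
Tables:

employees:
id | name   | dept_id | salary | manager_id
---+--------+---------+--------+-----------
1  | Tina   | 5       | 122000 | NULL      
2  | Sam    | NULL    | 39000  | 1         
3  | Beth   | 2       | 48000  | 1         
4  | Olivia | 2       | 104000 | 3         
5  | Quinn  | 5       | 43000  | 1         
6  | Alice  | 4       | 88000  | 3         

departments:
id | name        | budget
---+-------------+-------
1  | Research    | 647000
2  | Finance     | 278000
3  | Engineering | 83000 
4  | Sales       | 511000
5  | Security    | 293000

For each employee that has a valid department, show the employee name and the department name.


INNER JOIN keeps only employees rows whose dept_id matches an id in departments. Walk through each employee:
  - employee 1 (Tina): dept_id=5 -> matches Security
  - employee 2 (Sam): dept_id=NULL, no match -> dropped
  - employee 3 (Beth): dept_id=2 -> matches Finance
  - employee 4 (Olivia): dept_id=2 -> matches Finance
  - employee 5 (Quinn): dept_id=5 -> matches Security
  - employee 6 (Alice): dept_id=4 -> matches Sales
So 1 of 6 rows is dropped.

SQL:
SELECT a.name, b.name AS department
FROM employees a
INNER JOIN departments b ON a.dept_id = b.id

Result:
name   | department
-------+-----------
Tina   | Security  
Beth   | Finance   
Olivia | Finance   
Quinn  | Security  
Alice  | Sales     


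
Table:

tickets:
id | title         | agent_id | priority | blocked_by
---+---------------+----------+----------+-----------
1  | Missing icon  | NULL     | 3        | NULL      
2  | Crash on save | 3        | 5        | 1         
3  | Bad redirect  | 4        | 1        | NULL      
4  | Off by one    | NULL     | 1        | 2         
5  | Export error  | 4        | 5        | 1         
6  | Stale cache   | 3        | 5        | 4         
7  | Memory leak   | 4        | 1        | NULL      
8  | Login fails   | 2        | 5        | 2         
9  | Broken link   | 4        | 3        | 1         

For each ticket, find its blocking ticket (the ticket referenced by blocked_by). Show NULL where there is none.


This is a self-join: tickets is joined to a second copy of itself, matching each row's blocked_by to another row's id. Use LEFT JOIN so rows with blocked_by=NULL are kept.
  - ticket 1 (Missing icon): blocked_by=NULL -> NULL
  - ticket 2 (Crash on save): blocked_by=1 -> Missing icon
  - ticket 3 (Bad redirect): blocked_by=NULL -> NULL
  - ticket 4 (Off by one): blocked_by=2 -> Crash on save
  - ticket 5 (Export error): blocked_by=1 -> Missing icon
  - ticket 6 (Stale cache): blocked_by=4 -> Off by one
  - ticket 7 (Memory leak): blocked_by=NULL -> NULL
  - ticket 8 (Login fails): blocked_by=2 -> Crash on save
  - ticket 9 (Broken link): blocked_by=1 -> Missing icon

SQL:
SELECT a.title AS item, b.title AS blocked_by
FROM tickets a
LEFT JOIN tickets b ON a.blocked_by = b.id

Result:
item          | blocked_by   
--------------+--------------
Missing icon  | NULL         
Crash on save | Missing icon 
Bad redirect  | NULL         
Off by one    | Crash on save
Export error  | Missing icon 
Stale cache   | Off by one   
Memory leak   | NULL         
Login fails   | Crash on save
Broken link   | Missing icon 


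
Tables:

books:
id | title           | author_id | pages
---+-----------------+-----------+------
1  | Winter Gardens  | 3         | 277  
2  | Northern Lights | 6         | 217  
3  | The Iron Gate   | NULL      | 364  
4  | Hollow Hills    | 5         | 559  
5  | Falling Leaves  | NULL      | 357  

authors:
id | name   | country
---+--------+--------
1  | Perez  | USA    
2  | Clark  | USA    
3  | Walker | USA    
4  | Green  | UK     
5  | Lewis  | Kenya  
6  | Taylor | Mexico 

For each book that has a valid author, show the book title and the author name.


INNER JOIN keeps only books rows whose author_id matches an id in authors. Walk through each book:
  - book 1 (Winter Gardens): author_id=3 -> matches Walker
  - book 2 (Northern Lights): author_id=6 -> matches Taylor
  - book 3 (The Iron Gate): author_id=NULL, no match -> dropped
  - book 4 (Hollow Hills): author_id=5 -> matches Lewis
  - book 5 (Falling Leaves): author_id=NULL, no match -> dropped
So 2 of 5 rows are dropped.

SQL:
SELECT a.title, b.name AS author
FROM books a
INNER JOIN authors b ON a.author_id = b.id

Result:
title           | author
----------------+-------
Winter Gardens  | Walker
Northern Lights | Taylor
Hollow Hills    | Lewis 


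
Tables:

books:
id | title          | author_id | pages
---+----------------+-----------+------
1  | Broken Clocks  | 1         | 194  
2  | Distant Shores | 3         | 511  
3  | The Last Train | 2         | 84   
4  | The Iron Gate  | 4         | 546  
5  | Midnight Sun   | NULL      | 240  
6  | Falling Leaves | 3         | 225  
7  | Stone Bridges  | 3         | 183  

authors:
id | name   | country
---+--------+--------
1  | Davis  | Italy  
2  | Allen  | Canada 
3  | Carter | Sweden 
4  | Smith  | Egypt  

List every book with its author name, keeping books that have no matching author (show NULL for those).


LEFT JOIN keeps every row from books (the left table); where author_id has no match in authors, the author columns become NULL. Walk through each book:
  - book 1 (Broken Clocks): author_id=1 -> matches Davis
  - book 2 (Distant Shores): author_id=3 -> matches Carter
  - book 3 (The Last Train): author_id=2 -> matches Allen
  - book 4 (The Iron Gate): author_id=4 -> matches Smith
  - book 5 (Midnight Sun): author_id=NULL, no match -> kept with NULL
  - book 6 (Falling Leaves): author_id=3 -> matches Carter
  - book 7 (Stone Bridges): author_id=3 -> matches Carter
All 7 rows appear; 1 has NULL author.

SQL:
SELECT a.title, b.name AS author
FROM books a
LEFT JOIN authors b ON a.author_id = b.id

Result:
title          | author
---------------+-------
Broken Clocks  | Davis 
Distant Shores | Carter
The Last Train | Allen 
The Iron Gate  | Smith 
Midnight Sun   | NULL  
Falling Leaves | Carter
Stone Bridges  | Carter


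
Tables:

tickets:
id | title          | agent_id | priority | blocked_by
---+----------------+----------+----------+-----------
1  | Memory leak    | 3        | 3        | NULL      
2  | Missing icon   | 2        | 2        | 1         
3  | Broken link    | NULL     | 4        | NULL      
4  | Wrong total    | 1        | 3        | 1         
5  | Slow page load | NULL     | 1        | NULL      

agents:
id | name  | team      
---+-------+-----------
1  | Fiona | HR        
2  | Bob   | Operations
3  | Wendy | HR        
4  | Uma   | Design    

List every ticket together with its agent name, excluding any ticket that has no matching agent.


INNER JOIN keeps only tickets rows whose agent_id matches an id in agents. Walk through each ticket:
  - ticket 1 (Memory leak): agent_id=3 -> matches Wendy
  - ticket 2 (Missing icon): agent_id=2 -> matches Bob
  - ticket 3 (Broken link): agent_id=NULL, no match -> dropped
  - ticket 4 (Wrong total): agent_id=1 -> matches Fiona
  - ticket 5 (Slow page load): agent_id=NULL, no match -> dropped
So 2 of 5 rows are dropped.

SQL:
SELECT a.title, b.name AS agent
FROM tickets a
INNER JOIN agents b ON a.agent_id = b.id

Result:
title        | agent
-------------+------
Memory leak  | Wendy
Missing icon | Bob  
Wrong total  | Fiona


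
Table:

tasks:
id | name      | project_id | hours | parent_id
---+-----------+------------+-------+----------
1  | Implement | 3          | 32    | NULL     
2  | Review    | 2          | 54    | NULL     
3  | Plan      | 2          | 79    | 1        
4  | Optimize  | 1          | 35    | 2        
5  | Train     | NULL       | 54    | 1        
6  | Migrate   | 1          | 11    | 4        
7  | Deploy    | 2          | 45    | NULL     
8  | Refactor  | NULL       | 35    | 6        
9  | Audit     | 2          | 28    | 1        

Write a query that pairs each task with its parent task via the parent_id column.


This is a self-join: tasks is joined to a second copy of itself, matching each row's parent_id to another row's id. Use LEFT JOIN so rows with parent_id=NULL are kept.
  - task 1 (Implement): parent_id=NULL -> NULL
  - task 2 (Review): parent_id=NULL -> NULL
  - task 3 (Plan): parent_id=1 -> Implement
  - task 4 (Optimize): parent_id=2 -> Review
  - task 5 (Train): parent_id=1 -> Implement
  - task 6 (Migrate): parent_id=4 -> Optimize
  - task 7 (Deploy): parent_id=NULL -> NULL
  - task 8 (Refactor): parent_id=6 -> Migrate
  - task 9 (Audit): parent_id=1 -> Implement

SQL:
SELECT a.name AS item, b.name AS parent
FROM tasks a
LEFT JOIN tasks b ON a.parent_id = b.id

Result:
item      | parent   
----------+----------
Implement | NULL     
Review    | NULL     
Plan      | Implement
Optimize  | Review   
Train     | Implement
Migrate   | Optimize 
Deploy    | NULL     
Refactor  | Migrate  
Audit     | Implement


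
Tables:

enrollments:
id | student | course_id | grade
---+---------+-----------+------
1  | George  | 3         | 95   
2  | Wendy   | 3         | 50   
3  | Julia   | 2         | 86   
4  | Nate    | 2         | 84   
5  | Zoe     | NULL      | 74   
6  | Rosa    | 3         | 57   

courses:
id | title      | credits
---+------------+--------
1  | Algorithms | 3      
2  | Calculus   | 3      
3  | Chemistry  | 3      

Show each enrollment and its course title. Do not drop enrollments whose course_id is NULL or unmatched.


LEFT JOIN keeps every row from enrollments (the left table); where course_id has no match in courses, the course columns become NULL. Walk through each enrollment:
  - enrollment 1 (George): course_id=3 -> matches Chemistry
  - enrollment 2 (Wendy): course_id=3 -> matches Chemistry
  - enrollment 3 (Julia): course_id=2 -> matches Calculus
  - enrollment 4 (Nate): course_id=2 -> matches Calculus
  - enrollment 5 (Zoe): course_id=NULL, no match -> kept with NULL
  - enrollment 6 (Rosa): course_id=3 -> matches Chemistry
All 6 rows appear; 1 has NULL course.

SQL:
SELECT a.student, b.title AS course
FROM enrollments a
LEFT JOIN courses b ON a.course_id = b.id

Result:
student | course   
--------+----------
George  | Chemistry
Wendy   | Chemistry
Julia   | Calculus 
Nate    | Calculus 
Zoe     | NULL     
Rosa    | Chemistry


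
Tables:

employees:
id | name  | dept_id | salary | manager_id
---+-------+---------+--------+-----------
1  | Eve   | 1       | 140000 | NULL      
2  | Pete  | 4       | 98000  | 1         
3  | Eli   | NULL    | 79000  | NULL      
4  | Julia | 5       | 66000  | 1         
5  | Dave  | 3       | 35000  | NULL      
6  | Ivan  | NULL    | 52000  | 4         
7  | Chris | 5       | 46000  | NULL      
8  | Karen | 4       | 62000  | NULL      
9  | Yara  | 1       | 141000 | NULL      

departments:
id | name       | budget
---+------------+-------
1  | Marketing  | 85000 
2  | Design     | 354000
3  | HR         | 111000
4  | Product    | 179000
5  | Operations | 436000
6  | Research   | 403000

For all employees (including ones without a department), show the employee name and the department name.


LEFT JOIN keeps every row from employees (the left table); where dept_id has no match in departments, the department columns become NULL. Walk through each employee:
  - employee 1 (Eve): dept_id=1 -> matches Marketing
  - employee 2 (Pete): dept_id=4 -> matches Product
  - employee 3 (Eli): dept_id=NULL, no match -> kept with NULL
  - employee 4 (Julia): dept_id=5 -> matches Operations
  - employee 5 (Dave): dept_id=3 -> matches HR
  - employee 6 (Ivan): dept_id=NULL, no match -> kept with NULL
  - employee 7 (Chris): dept_id=5 -> matches Operations
  - employee 8 (Karen): dept_id=4 -> matches Product
  - employee 9 (Yara): dept_id=1 -> matches Marketing
All 9 rows appear; 2 have NULL department.

SQL:
SELECT a.name, b.name AS department
FROM employees a
LEFT JOIN departments b ON a.dept_id = b.id

Result:
name  | department
------+-----------
Eve   | Marketing 
Pete  | Product   
Eli   | NULL      
Julia | Operations
Dave  | HR        
Ivan  | NULL      
Chris | Operations
Karen | Product   
Yara  | Marketing 


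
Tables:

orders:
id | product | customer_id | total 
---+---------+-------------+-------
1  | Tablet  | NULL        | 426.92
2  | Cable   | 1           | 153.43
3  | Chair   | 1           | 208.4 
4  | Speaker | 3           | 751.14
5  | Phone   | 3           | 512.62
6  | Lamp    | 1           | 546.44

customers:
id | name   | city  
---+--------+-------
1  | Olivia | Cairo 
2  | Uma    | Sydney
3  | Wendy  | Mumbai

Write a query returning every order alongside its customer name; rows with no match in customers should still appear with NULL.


LEFT JOIN keeps every row from orders (the left table); where customer_id has no match in customers, the customer columns become NULL. Walk through each order:
  - order 1 (Tablet): customer_id=NULL, no match -> kept with NULL
  - order 2 (Cable): customer_id=1 -> matches Olivia
  - order 3 (Chair): customer_id=1 -> matches Olivia
  - order 4 (Speaker): customer_id=3 -> matches Wendy
  - order 5 (Phone): customer_id=3 -> matches Wendy
  - order 6 (Lamp): customer_id=1 -> matches Olivia
All 6 rows appear; 1 has NULL customer.

SQL:
SELECT a.product, b.name AS customer
FROM orders a
LEFT JOIN customers b ON a.customer_id = b.id

Result:
product | customer
--------+---------
Tablet  | NULL    
Cable   | Olivia  
Chair   | Olivia  
Speaker | Wendy   
Phone   | Wendy   
Lamp    | Olivia  


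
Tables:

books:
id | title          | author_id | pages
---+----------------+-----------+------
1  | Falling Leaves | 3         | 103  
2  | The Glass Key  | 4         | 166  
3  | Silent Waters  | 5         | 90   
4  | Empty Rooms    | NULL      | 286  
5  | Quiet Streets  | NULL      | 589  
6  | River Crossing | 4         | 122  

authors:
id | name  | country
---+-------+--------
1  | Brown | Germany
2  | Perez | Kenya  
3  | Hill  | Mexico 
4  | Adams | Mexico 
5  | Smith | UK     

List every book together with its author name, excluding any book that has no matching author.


INNER JOIN keeps only books rows whose author_id matches an id in authors. Walk through each book:
  - book 1 (Falling Leaves): author_id=3 -> matches Hill
  - book 2 (The Glass Key): author_id=4 -> matches Adams
  - book 3 (Silent Waters): author_id=5 -> matches Smith
  - book 4 (Empty Rooms): author_id=NULL, no match -> dropped
  - book 5 (Quiet Streets): author_id=NULL, no match -> dropped
  - book 6 (River Crossing): author_id=4 -> matches Adams
So 2 of 6 rows are dropped.

SQL:
SELECT a.title, b.name AS author
FROM books a
INNER JOIN authors b ON a.author_id = b.id

Result:
title          | author
---------------+-------
Falling Leaves | Hill  
The Glass Key  | Adams 
Silent Waters  | Smith 
River Crossing | Adams 


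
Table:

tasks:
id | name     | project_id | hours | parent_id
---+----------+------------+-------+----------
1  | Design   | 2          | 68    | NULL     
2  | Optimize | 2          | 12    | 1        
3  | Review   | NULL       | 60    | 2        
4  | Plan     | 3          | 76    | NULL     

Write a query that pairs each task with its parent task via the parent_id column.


This is a self-join: tasks is joined to a second copy of itself, matching each row's parent_id to another row's id. Use LEFT JOIN so rows with parent_id=NULL are kept.
  - task 1 (Design): parent_id=NULL -> NULL
  - task 2 (Optimize): parent_id=1 -> Design
  - task 3 (Review): parent_id=2 -> Optimize
  - task 4 (Plan): parent_id=NULL -> NULL

SQL:
SELECT a.name AS item, b.name AS parent
FROM tasks a
LEFT JOIN tasks b ON a.parent_id = b.id

Result:
item     | parent  
---------+---------
Design   | NULL    
Optimize | Design  
Review   | Optimize
Plan     | NULL    


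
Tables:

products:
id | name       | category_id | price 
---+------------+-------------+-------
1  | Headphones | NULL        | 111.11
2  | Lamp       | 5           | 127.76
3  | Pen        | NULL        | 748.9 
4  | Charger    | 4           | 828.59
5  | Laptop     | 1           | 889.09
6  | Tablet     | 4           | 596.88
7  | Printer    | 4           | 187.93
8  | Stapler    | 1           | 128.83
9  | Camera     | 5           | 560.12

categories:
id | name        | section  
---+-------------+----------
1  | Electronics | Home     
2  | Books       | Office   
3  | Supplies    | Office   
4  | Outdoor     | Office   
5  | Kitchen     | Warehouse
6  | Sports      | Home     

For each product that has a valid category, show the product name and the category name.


INNER JOIN keeps only products rows whose category_id matches an id in categories. Walk through each product:
  - product 1 (Headphones): category_id=NULL, no match -> dropped
  - product 2 (Lamp): category_id=5 -> matches Kitchen
  - product 3 (Pen): category_id=NULL, no match -> dropped
  - product 4 (Charger): category_id=4 -> matches Outdoor
  - product 5 (Laptop): category_id=1 -> matches Electronics
  - product 6 (Tablet): category_id=4 -> matches Outdoor
  - product 7 (Printer): category_id=4 -> matches Outdoor
  - product 8 (Stapler): category_id=1 -> matches Electronics
  - product 9 (Camera): category_id=5 -> matches Kitchen
So 2 of 9 rows are dropped.

SQL:
SELECT a.name, b.name AS category
FROM products a
INNER JOIN categories b ON a.category_id = b.id

Result:
name    | category   
--------+------------
Lamp    | Kitchen    
Charger | Outdoor    
Laptop  | Electronics
Tablet  | Outdoor    
Printer | Outdoor    
Stapler | Electronics
Camera  | Kitchen    


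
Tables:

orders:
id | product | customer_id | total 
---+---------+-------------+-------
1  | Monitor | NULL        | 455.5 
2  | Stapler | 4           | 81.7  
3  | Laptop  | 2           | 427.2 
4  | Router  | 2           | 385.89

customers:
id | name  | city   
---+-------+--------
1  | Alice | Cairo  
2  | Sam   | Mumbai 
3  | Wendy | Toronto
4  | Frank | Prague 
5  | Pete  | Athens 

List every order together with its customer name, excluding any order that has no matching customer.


INNER JOIN keeps only orders rows whose customer_id matches an id in customers. Walk through each order:
  - order 1 (Monitor): customer_id=NULL, no match -> dropped
  - order 2 (Stapler): customer_id=4 -> matches Frank
  - order 3 (Laptop): customer_id=2 -> matches Sam
  - order 4 (Router): customer_id=2 -> matches Sam
So 1 of 4 rows is dropped.

SQL:
SELECT a.product, b.name AS customer
FROM orders a
INNER JOIN customers b ON a.customer_id = b.id

Result:
product | customer
--------+---------
Stapler | Frank   
Laptop  | Sam     
Router  | Sam     


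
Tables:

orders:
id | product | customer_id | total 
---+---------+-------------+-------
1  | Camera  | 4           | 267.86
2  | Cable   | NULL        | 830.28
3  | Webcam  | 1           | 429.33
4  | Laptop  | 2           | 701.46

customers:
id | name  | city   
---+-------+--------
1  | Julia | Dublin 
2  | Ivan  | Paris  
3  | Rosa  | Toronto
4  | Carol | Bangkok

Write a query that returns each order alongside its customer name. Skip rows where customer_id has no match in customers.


INNER JOIN keeps only orders rows whose customer_id matches an id in customers. Walk through each order:
  - order 1 (Camera): customer_id=4 -> matches Carol
  - order 2 (Cable): customer_id=NULL, no match -> dropped
  - order 3 (Webcam): customer_id=1 -> matches Julia
  - order 4 (Laptop): customer_id=2 -> matches Ivan
So 1 of 4 rows is dropped.

SQL:
SELECT a.product, b.name AS customer
FROM orders a
INNER JOIN customers b ON a.customer_id = b.id

Result:
product | customer
--------+---------
Camera  | Carol   
Webcam  | Julia   
Laptop  | Ivan    


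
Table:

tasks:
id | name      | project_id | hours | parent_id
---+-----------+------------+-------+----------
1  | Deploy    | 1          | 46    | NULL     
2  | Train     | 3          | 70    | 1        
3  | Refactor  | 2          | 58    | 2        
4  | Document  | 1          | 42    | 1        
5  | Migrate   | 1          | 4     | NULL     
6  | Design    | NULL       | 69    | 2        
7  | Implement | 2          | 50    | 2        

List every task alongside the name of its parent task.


This is a self-join: tasks is joined to a second copy of itself, matching each row's parent_id to another row's id. Use LEFT JOIN so rows with parent_id=NULL are kept.
  - task 1 (Deploy): parent_id=NULL -> NULL
  - task 2 (Train): parent_id=1 -> Deploy
  - task 3 (Refactor): parent_id=2 -> Train
  - task 4 (Document): parent_id=1 -> Deploy
  - task 5 (Migrate): parent_id=NULL -> NULL
  - task 6 (Design): parent_id=2 -> Train
  - task 7 (Implement): parent_id=2 -> Train

SQL:
SELECT a.name AS item, b.name AS parent
FROM tasks a
LEFT JOIN tasks b ON a.parent_id = b.id

Result:
item      | parent
----------+-------
Deploy    | NULL  
Train     | Deploy
Refactor  | Train 
Document  | Deploy
Migrate   | NULL  
Design    | Train 
Implement | Train 


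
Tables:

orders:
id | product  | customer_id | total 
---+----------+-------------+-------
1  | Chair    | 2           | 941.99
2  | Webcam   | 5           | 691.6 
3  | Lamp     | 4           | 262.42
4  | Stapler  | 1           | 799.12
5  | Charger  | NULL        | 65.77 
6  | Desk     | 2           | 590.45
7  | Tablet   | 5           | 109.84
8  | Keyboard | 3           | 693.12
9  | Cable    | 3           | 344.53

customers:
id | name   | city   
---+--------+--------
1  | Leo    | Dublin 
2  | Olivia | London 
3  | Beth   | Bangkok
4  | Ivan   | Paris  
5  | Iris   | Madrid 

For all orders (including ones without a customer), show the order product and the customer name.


LEFT JOIN keeps every row from orders (the left table); where customer_id has no match in customers, the customer columns become NULL. Walk through each order:
  - order 1 (Chair): customer_id=2 -> matches Olivia
  - order 2 (Webcam): customer_id=5 -> matches Iris
  - order 3 (Lamp): customer_id=4 -> matches Ivan
  - order 4 (Stapler): customer_id=1 -> matches Leo
  - order 5 (Charger): customer_id=NULL, no match -> kept with NULL
  - order 6 (Desk): customer_id=2 -> matches Olivia
  - order 7 (Tablet): customer_id=5 -> matches Iris
  - order 8 (Keyboard): customer_id=3 -> matches Beth
  - order 9 (Cable): customer_id=3 -> matches Beth
All 9 rows appear; 1 has NULL customer.

SQL:
SELECT a.product, b.name AS customer
FROM orders a
LEFT JOIN customers b ON a.customer_id = b.id

Result:
product  | customer
---------+---------
Chair    | Olivia  
Webcam   | Iris    
Lamp     | Ivan    
Stapler  | Leo     
Charger  | NULL    
Desk     | Olivia  
Tablet   | Iris    
Keyboard | Beth    
Cable    | Beth    


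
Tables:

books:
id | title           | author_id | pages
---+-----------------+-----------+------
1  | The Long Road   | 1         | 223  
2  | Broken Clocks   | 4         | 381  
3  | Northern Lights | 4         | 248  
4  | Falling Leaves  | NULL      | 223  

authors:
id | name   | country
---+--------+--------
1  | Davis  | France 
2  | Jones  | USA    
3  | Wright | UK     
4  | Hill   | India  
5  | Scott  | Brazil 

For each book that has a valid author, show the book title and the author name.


INNER JOIN keeps only books rows whose author_id matches an id in authors. Walk through each book:
  - book 1 (The Long Road): author_id=1 -> matches Davis
  - book 2 (Broken Clocks): author_id=4 -> matches Hill
  - book 3 (Northern Lights): author_id=4 -> matches Hill
  - book 4 (Falling Leaves): author_id=NULL, no match -> dropped
So 1 of 4 rows is dropped.

SQL:
SELECT a.title, b.name AS author
FROM books a
INNER JOIN authors b ON a.author_id = b.id

Result:
title           | author
----------------+-------
The Long Road   | Davis 
Broken Clocks   | Hill  
Northern Lights | Hill  


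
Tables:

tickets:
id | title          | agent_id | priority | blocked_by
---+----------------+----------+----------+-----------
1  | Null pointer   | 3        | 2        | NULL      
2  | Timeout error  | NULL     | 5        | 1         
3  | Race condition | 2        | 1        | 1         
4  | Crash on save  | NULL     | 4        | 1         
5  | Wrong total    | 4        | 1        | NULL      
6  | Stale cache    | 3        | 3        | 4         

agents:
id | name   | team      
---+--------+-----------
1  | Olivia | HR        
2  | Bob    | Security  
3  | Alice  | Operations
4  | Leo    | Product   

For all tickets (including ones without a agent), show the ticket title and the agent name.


LEFT JOIN keeps every row from tickets (the left table); where agent_id has no match in agents, the agent columns become NULL. Walk through each ticket:
  - ticket 1 (Null pointer): agent_id=3 -> matches Alice
  - ticket 2 (Timeout error): agent_id=NULL, no match -> kept with NULL
  - ticket 3 (Race condition): agent_id=2 -> matches Bob
  - ticket 4 (Crash on save): agent_id=NULL, no match -> kept with NULL
  - ticket 5 (Wrong total): agent_id=4 -> matches Leo
  - ticket 6 (Stale cache): agent_id=3 -> matches Alice
All 6 rows appear; 2 have NULL agent.

SQL:
SELECT a.title, b.name AS agent
FROM tickets a
LEFT JOIN agents b ON a.agent_id = b.id

Result:
title          | agent
---------------+------
Null pointer   | Alice
Timeout error  | NULL 
Race condition | Bob  
Crash on save  | NULL 
Wrong total    | Leo  
Stale cache    | Alice


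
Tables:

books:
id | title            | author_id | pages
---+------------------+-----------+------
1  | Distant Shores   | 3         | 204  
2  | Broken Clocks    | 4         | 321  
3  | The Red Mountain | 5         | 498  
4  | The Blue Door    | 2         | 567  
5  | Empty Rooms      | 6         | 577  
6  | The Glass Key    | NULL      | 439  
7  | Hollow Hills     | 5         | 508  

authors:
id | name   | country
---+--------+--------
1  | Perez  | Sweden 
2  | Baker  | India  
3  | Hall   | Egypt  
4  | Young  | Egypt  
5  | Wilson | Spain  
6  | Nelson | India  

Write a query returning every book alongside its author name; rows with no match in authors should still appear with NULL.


LEFT JOIN keeps every row from books (the left table); where author_id has no match in authors, the author columns become NULL. Walk through each book:
  - book 1 (Distant Shores): author_id=3 -> matches Hall
  - book 2 (Broken Clocks): author_id=4 -> matches Young
  - book 3 (The Red Mountain): author_id=5 -> matches Wilson
  - book 4 (The Blue Door): author_id=2 -> matches Baker
  - book 5 (Empty Rooms): author_id=6 -> matches Nelson
  - book 6 (The Glass Key): author_id=NULL, no match -> kept with NULL
  - book 7 (Hollow Hills): author_id=5 -> matches Wilson
All 7 rows appear; 1 has NULL author.

SQL:
SELECT a.title, b.name AS author
FROM books a
LEFT JOIN authors b ON a.author_id = b.id

Result:
title            | author
-----------------+-------
Distant Shores   | Hall  
Broken Clocks    | Young 
The Red Mountain | Wilson
The Blue Door    | Baker 
Empty Rooms      | Nelson
The Glass Key    | NULL  
Hollow Hills     | Wilson


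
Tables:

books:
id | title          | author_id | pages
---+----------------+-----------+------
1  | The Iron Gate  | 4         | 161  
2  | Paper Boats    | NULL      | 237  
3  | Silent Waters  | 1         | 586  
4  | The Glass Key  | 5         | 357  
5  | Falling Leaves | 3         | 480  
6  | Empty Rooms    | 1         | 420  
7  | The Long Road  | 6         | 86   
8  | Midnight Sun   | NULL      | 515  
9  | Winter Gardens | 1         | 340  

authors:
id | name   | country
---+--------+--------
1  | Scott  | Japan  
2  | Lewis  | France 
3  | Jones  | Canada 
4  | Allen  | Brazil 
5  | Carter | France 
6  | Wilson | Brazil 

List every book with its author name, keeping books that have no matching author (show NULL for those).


LEFT JOIN keeps every row from books (the left table); where author_id has no match in authors, the author columns become NULL. Walk through each book:
  - book 1 (The Iron Gate): author_id=4 -> matches Allen
  - book 2 (Paper Boats): author_id=NULL, no match -> kept with NULL
  - book 3 (Silent Waters): author_id=1 -> matches Scott
  - book 4 (The Glass Key): author_id=5 -> matches Carter
  - book 5 (Falling Leaves): author_id=3 -> matches Jones
  - book 6 (Empty Rooms): author_id=1 -> matches Scott
  - book 7 (The Long Road): author_id=6 -> matches Wilson
  - book 8 (Midnight Sun): author_id=NULL, no match -> kept with NULL
  - book 9 (Winter Gardens): author_id=1 -> matches Scott
All 9 rows appear; 2 have NULL author.

SQL:
SELECT a.title, b.name AS author
FROM books a
LEFT JOIN authors b ON a.author_id = b.id

Result:
title          | author
---------------+-------
The Iron Gate  | Allen 
Paper Boats    | NULL  
Silent Waters  | Scott 
The Glass Key  | Carter
Falling Leaves | Jones 
Empty Rooms    | Scott 
The Long Road  | Wilson
Midnight Sun   | NULL  
Winter Gardens | Scott 


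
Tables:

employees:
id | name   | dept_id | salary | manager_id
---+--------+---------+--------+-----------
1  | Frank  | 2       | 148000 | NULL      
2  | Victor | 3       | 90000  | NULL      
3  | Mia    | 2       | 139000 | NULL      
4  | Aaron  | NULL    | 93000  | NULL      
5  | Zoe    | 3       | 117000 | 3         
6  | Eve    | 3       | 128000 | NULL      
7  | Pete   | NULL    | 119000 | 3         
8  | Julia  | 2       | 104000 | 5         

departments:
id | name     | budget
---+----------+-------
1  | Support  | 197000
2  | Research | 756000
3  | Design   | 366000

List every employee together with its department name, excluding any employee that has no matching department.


INNER JOIN keeps only employees rows whose dept_id matches an id in departments. Walk through each employee:
  - employee 1 (Frank): dept_id=2 -> matches Research
  - employee 2 (Victor): dept_id=3 -> matches Design
  - employee 3 (Mia): dept_id=2 -> matches Research
  - employee 4 (Aaron): dept_id=NULL, no match -> dropped
  - employee 5 (Zoe): dept_id=3 -> matches Design
  - employee 6 (Eve): dept_id=3 -> matches Design
  - employee 7 (Pete): dept_id=NULL, no match -> dropped
  - employee 8 (Julia): dept_id=2 -> matches Research
So 2 of 8 rows are dropped.

SQL:
SELECT a.name, b.name AS department
FROM employees a
INNER JOIN departments b ON a.dept_id = b.id

Result:
name   | department
-------+-----------
Frank  | Research  
Victor | Design    
Mia    | Research  
Zoe    | Design    
Eve    | Design    
Julia  | Research  


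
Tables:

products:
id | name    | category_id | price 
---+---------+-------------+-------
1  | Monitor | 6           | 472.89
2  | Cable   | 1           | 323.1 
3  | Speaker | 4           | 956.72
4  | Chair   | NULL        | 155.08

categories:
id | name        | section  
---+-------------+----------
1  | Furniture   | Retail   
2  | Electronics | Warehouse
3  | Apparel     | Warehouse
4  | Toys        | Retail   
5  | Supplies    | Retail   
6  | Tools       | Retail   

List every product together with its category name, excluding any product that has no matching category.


INNER JOIN keeps only products rows whose category_id matches an id in categories. Walk through each product:
  - product 1 (Monitor): category_id=6 -> matches Tools
  - product 2 (Cable): category_id=1 -> matches Furniture
  - product 3 (Speaker): category_id=4 -> matches Toys
  - product 4 (Chair): category_id=NULL, no match -> dropped
So 1 of 4 rows is dropped.

SQL:
SELECT a.name, b.name AS category
FROM products a
INNER JOIN categories b ON a.category_id = b.id

Result:
name    | category 
--------+----------
Monitor | Tools    
Cable   | Furniture
Speaker | Toys     


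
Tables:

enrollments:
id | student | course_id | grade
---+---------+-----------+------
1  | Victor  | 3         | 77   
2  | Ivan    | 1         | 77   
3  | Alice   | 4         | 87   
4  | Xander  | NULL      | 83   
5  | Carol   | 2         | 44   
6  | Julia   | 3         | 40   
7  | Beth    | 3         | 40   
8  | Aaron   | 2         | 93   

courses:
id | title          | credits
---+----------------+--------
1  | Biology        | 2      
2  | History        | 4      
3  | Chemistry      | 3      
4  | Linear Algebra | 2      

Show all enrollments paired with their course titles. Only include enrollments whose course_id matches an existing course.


INNER JOIN keeps only enrollments rows whose course_id matches an id in courses. Walk through each enrollment:
  - enrollment 1 (Victor): course_id=3 -> matches Chemistry
  - enrollment 2 (Ivan): course_id=1 -> matches Biology
  - enrollment 3 (Alice): course_id=4 -> matches Linear Algebra
  - enrollment 4 (Xander): course_id=NULL, no match -> dropped
  - enrollment 5 (Carol): course_id=2 -> matches History
  - enrollment 6 (Julia): course_id=3 -> matches Chemistry
  - enrollment 7 (Beth): course_id=3 -> matches Chemistry
  - enrollment 8 (Aaron): course_id=2 -> matches History
So 1 of 8 rows is dropped.

SQL:
SELECT a.student, b.title AS course
FROM enrollments a
INNER JOIN courses b ON a.course_id = b.id

Result:
student | course        
--------+---------------
Victor  | Chemistry     
Ivan    | Biology       
Alice   | Linear Algebra
Carol   | History       
Julia   | Chemistry     
Beth    | Chemistry     
Aaron   | History       


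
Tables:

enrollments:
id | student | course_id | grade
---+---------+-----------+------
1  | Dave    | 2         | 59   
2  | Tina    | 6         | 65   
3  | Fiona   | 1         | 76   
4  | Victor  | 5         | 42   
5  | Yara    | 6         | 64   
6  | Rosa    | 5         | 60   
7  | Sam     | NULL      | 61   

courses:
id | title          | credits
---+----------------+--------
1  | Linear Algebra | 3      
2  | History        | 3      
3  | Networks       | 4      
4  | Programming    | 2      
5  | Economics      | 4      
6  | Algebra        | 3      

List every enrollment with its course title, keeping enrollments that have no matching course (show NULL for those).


LEFT JOIN keeps every row from enrollments (the left table); where course_id has no match in courses, the course columns become NULL. Walk through each enrollment:
  - enrollment 1 (Dave): course_id=2 -> matches History
  - enrollment 2 (Tina): course_id=6 -> matches Algebra
  - enrollment 3 (Fiona): course_id=1 -> matches Linear Algebra
  - enrollment 4 (Victor): course_id=5 -> matches Economics
  - enrollment 5 (Yara): course_id=6 -> matches Algebra
  - enrollment 6 (Rosa): course_id=5 -> matches Economics
  - enrollment 7 (Sam): course_id=NULL, no match -> kept with NULL
All 7 rows appear; 1 has NULL course.

SQL:
SELECT a.student, b.title AS course
FROM enrollments a
LEFT JOIN courses b ON a.course_id = b.id

Result:
student | course        
--------+---------------
Dave    | History       
Tina    | Algebra       
Fiona   | Linear Algebra
Victor  | Economics     
Yara    | Algebra       
Rosa    | Economics     
Sam     | NULL          


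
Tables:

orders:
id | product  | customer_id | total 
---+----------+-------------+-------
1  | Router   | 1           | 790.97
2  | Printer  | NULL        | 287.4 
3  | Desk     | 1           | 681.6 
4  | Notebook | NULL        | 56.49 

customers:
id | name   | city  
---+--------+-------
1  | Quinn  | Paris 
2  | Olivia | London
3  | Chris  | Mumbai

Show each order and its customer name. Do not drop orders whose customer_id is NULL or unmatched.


LEFT JOIN keeps every row from orders (the left table); where customer_id has no match in customers, the customer columns become NULL. Walk through each order:
  - order 1 (Router): customer_id=1 -> matches Quinn
  - order 2 (Printer): customer_id=NULL, no match -> kept with NULL
  - order 3 (Desk): customer_id=1 -> matches Quinn
  - order 4 (Notebook): customer_id=NULL, no match -> kept with NULL
All 4 rows appear; 2 have NULL customer.

SQL:
SELECT a.product, b.name AS customer
FROM orders a
LEFT JOIN customers b ON a.customer_id = b.id

Result:
product  | customer
---------+---------
Router   | Quinn   
Printer  | NULL    
Desk     | Quinn   
Notebook | NULL    


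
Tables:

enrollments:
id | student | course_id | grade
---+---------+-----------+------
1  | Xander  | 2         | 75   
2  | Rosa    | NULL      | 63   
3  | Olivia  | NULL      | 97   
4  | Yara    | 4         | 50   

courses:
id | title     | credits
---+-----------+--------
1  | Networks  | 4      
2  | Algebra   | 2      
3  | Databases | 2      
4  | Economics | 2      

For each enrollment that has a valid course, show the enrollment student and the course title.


INNER JOIN keeps only enrollments rows whose course_id matches an id in courses. Walk through each enrollment:
  - enrollment 1 (Xander): course_id=2 -> matches Algebra
  - enrollment 2 (Rosa): course_id=NULL, no match -> dropped
  - enrollment 3 (Olivia): course_id=NULL, no match -> dropped
  - enrollment 4 (Yara): course_id=4 -> matches Economics
So 2 of 4 rows are dropped.

SQL:
SELECT a.student, b.title AS course
FROM enrollments a
INNER JOIN courses b ON a.course_id = b.id

Result:
student | course   
--------+----------
Xander  | Algebra  
Yara    | Economics


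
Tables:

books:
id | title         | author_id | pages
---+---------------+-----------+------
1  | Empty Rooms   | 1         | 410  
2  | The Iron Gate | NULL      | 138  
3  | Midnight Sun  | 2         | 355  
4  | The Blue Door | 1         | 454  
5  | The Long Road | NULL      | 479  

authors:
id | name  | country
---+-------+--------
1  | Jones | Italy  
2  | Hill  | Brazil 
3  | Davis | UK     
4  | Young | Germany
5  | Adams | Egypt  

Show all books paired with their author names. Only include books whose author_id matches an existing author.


INNER JOIN keeps only books rows whose author_id matches an id in authors. Walk through each book:
  - book 1 (Empty Rooms): author_id=1 -> matches Jones
  - book 2 (The Iron Gate): author_id=NULL, no match -> dropped
  - book 3 (Midnight Sun): author_id=2 -> matches Hill
  - book 4 (The Blue Door): author_id=1 -> matches Jones
  - book 5 (The Long Road): author_id=NULL, no match -> dropped
So 2 of 5 rows are dropped.

SQL:
SELECT a.title, b.name AS author
FROM books a
INNER JOIN authors b ON a.author_id = b.id

Result:
title         | author
--------------+-------
Empty Rooms   | Jones 
Midnight Sun  | Hill  
The Blue Door | Jones 
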